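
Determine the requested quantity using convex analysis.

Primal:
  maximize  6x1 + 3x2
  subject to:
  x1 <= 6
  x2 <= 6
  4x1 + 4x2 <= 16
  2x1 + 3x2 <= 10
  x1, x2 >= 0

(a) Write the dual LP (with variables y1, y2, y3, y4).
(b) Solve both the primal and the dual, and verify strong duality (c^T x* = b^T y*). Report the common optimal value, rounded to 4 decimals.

The standard primal-dual pair for 'max c^T x s.t. A x <= b, x >= 0' is:
  Dual:  min b^T y  s.t.  A^T y >= c,  y >= 0.

So the dual LP is:
  minimize  6y1 + 6y2 + 16y3 + 10y4
  subject to:
    y1 + 4y3 + 2y4 >= 6
    y2 + 4y3 + 3y4 >= 3
    y1, y2, y3, y4 >= 0

Solving the primal: x* = (4, 0).
  primal value c^T x* = 24.
Solving the dual: y* = (0, 0, 1.5, 0).
  dual value b^T y* = 24.
Strong duality: c^T x* = b^T y*. Confirmed.

24


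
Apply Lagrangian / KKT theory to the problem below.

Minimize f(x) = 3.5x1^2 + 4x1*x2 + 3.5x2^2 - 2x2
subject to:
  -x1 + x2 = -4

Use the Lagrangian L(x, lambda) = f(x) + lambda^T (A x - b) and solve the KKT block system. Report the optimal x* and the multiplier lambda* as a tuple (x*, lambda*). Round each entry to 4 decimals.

Form the Lagrangian:
  L(x, lambda) = (1/2) x^T Q x + c^T x + lambda^T (A x - b)
Stationarity (grad_x L = 0): Q x + c + A^T lambda = 0.
Primal feasibility: A x = b.

This gives the KKT block system:
  [ Q   A^T ] [ x     ]   [-c ]
  [ A    0  ] [ lambda ] = [ b ]

Solving the linear system:
  x*      = (2.0909, -1.9091)
  lambda* = (7)
  f(x*)   = 15.9091

x* = (2.0909, -1.9091), lambda* = (7)


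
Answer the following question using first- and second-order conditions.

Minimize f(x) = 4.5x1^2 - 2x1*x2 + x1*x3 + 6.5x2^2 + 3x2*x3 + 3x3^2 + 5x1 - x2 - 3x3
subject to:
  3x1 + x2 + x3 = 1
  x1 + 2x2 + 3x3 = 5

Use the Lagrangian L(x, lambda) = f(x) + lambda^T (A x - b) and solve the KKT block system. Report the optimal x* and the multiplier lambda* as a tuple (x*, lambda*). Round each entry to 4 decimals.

Form the Lagrangian:
  L(x, lambda) = (1/2) x^T Q x + c^T x + lambda^T (A x - b)
Stationarity (grad_x L = 0): Q x + c + A^T lambda = 0.
Primal feasibility: A x = b.

This gives the KKT block system:
  [ Q   A^T ] [ x     ]   [-c ]
  [ A    0  ] [ lambda ] = [ b ]

Solving the linear system:
  x*      = (-0.2535, 0.0277, 1.7327)
  lambda* = (-0.7453, -2.1602)
  f(x*)   = 2.5265

x* = (-0.2535, 0.0277, 1.7327), lambda* = (-0.7453, -2.1602)


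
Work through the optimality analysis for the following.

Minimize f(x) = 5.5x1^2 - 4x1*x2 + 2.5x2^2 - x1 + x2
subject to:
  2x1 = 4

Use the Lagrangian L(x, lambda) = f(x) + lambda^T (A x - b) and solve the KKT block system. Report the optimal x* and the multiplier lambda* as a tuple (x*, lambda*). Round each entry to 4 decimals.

Form the Lagrangian:
  L(x, lambda) = (1/2) x^T Q x + c^T x + lambda^T (A x - b)
Stationarity (grad_x L = 0): Q x + c + A^T lambda = 0.
Primal feasibility: A x = b.

This gives the KKT block system:
  [ Q   A^T ] [ x     ]   [-c ]
  [ A    0  ] [ lambda ] = [ b ]

Solving the linear system:
  x*      = (2, 1.4)
  lambda* = (-7.7)
  f(x*)   = 15.1

x* = (2, 1.4), lambda* = (-7.7)


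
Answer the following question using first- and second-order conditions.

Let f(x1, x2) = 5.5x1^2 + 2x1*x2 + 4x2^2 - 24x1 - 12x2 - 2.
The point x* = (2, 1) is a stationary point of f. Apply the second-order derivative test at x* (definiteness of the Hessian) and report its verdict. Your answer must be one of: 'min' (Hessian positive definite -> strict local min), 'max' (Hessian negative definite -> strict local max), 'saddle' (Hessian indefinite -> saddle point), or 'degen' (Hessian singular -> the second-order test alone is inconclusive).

Compute the Hessian H = grad^2 f:
  H = [[11, 2], [2, 8]]
Verify stationarity: grad f(x*) = H x* + g = (0, 0).
Eigenvalues of H: 7, 12.
Both eigenvalues > 0, so H is positive definite -> x* is a strict local min.

min


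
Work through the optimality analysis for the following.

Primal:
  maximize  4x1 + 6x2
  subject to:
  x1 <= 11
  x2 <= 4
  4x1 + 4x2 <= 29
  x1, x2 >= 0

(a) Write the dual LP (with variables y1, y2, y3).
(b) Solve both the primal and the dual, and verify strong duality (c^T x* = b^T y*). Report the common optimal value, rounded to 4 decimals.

The standard primal-dual pair for 'max c^T x s.t. A x <= b, x >= 0' is:
  Dual:  min b^T y  s.t.  A^T y >= c,  y >= 0.

So the dual LP is:
  minimize  11y1 + 4y2 + 29y3
  subject to:
    y1 + 4y3 >= 4
    y2 + 4y3 >= 6
    y1, y2, y3 >= 0

Solving the primal: x* = (3.25, 4).
  primal value c^T x* = 37.
Solving the dual: y* = (0, 2, 1).
  dual value b^T y* = 37.
Strong duality: c^T x* = b^T y*. Confirmed.

37


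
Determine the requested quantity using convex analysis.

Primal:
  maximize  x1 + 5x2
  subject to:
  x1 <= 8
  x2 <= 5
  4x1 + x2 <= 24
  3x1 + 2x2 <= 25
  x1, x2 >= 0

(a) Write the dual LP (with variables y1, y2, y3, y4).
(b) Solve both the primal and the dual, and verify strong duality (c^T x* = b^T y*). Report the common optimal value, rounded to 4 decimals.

The standard primal-dual pair for 'max c^T x s.t. A x <= b, x >= 0' is:
  Dual:  min b^T y  s.t.  A^T y >= c,  y >= 0.

So the dual LP is:
  minimize  8y1 + 5y2 + 24y3 + 25y4
  subject to:
    y1 + 4y3 + 3y4 >= 1
    y2 + y3 + 2y4 >= 5
    y1, y2, y3, y4 >= 0

Solving the primal: x* = (4.75, 5).
  primal value c^T x* = 29.75.
Solving the dual: y* = (0, 4.75, 0.25, 0).
  dual value b^T y* = 29.75.
Strong duality: c^T x* = b^T y*. Confirmed.

29.75


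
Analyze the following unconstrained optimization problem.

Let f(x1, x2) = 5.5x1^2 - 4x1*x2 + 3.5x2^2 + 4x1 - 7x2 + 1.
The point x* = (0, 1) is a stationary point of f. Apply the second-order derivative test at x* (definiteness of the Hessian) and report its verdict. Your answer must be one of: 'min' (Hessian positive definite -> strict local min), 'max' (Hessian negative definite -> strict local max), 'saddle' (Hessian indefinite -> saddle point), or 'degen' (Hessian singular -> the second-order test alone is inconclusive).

Compute the Hessian H = grad^2 f:
  H = [[11, -4], [-4, 7]]
Verify stationarity: grad f(x*) = H x* + g = (0, 0).
Eigenvalues of H: 4.5279, 13.4721.
Both eigenvalues > 0, so H is positive definite -> x* is a strict local min.

min


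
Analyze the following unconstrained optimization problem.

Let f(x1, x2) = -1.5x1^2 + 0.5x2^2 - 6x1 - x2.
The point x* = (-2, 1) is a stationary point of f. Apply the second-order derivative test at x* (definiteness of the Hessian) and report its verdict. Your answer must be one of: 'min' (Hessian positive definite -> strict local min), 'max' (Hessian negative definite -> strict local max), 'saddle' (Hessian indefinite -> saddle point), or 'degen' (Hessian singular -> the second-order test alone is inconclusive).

Compute the Hessian H = grad^2 f:
  H = [[-3, 0], [0, 1]]
Verify stationarity: grad f(x*) = H x* + g = (0, 0).
Eigenvalues of H: -3, 1.
Eigenvalues have mixed signs, so H is indefinite -> x* is a saddle point.

saddle


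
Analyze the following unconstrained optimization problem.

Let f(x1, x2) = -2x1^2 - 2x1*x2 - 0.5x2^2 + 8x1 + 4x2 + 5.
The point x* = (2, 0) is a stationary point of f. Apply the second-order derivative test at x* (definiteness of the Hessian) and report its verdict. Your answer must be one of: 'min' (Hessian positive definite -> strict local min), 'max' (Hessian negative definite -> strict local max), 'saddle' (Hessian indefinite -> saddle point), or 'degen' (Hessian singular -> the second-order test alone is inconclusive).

Compute the Hessian H = grad^2 f:
  H = [[-4, -2], [-2, -1]]
Verify stationarity: grad f(x*) = H x* + g = (0, 0).
Eigenvalues of H: -5, 0.
H has a zero eigenvalue (singular; negative semidefinite but not definite), so H is neither positive definite, negative definite, nor indefinite. The second-order test alone is inconclusive -> degen.
(Indeed, f is constant along the null direction of H through x*, so x* is not a strict local extremum.)

degen


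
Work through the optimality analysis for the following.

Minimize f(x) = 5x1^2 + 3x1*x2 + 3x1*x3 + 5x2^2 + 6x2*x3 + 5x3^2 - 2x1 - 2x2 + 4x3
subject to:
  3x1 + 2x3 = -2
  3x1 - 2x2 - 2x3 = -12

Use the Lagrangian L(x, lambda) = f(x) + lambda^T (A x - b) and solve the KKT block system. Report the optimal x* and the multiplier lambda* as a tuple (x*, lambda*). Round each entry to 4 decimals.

Form the Lagrangian:
  L(x, lambda) = (1/2) x^T Q x + c^T x + lambda^T (A x - b)
Stationarity (grad_x L = 0): Q x + c + A^T lambda = 0.
Primal feasibility: A x = b.

This gives the KKT block system:
  [ Q   A^T ] [ x     ]   [-c ]
  [ A    0  ] [ lambda ] = [ b ]

Solving the linear system:
  x*      = (-1.9097, 1.271, 1.8645)
  lambda* = (-4.1871, 8.0839)
  f(x*)   = 48.6839

x* = (-1.9097, 1.271, 1.8645), lambda* = (-4.1871, 8.0839)


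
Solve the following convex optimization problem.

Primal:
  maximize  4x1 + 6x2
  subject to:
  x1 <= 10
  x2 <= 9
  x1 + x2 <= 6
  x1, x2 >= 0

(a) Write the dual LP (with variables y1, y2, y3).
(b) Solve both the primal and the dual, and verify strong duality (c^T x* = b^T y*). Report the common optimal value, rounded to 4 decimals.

The standard primal-dual pair for 'max c^T x s.t. A x <= b, x >= 0' is:
  Dual:  min b^T y  s.t.  A^T y >= c,  y >= 0.

So the dual LP is:
  minimize  10y1 + 9y2 + 6y3
  subject to:
    y1 + y3 >= 4
    y2 + y3 >= 6
    y1, y2, y3 >= 0

Solving the primal: x* = (0, 6).
  primal value c^T x* = 36.
Solving the dual: y* = (0, 0, 6).
  dual value b^T y* = 36.
Strong duality: c^T x* = b^T y*. Confirmed.

36


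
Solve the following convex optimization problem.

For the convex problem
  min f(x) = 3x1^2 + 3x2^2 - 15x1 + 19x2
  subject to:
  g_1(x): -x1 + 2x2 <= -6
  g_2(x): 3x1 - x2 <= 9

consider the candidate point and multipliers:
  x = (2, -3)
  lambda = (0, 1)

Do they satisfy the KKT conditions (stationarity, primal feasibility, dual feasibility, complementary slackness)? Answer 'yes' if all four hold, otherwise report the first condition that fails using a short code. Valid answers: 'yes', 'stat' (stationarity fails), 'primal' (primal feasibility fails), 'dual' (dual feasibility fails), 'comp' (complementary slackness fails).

Gradient of f: grad f(x) = Q x + c = (-3, 1)
Constraint values g_i(x) = a_i^T x - b_i:
  g_1((2, -3)) = -2
  g_2((2, -3)) = 0
Stationarity residual: grad f(x) + sum_i lambda_i a_i = (0, 0)
  -> stationarity OK
Primal feasibility (all g_i <= 0): OK
Dual feasibility (all lambda_i >= 0): OK
Complementary slackness (lambda_i * g_i(x) = 0 for all i): OK

Verdict: yes, KKT holds.

yes


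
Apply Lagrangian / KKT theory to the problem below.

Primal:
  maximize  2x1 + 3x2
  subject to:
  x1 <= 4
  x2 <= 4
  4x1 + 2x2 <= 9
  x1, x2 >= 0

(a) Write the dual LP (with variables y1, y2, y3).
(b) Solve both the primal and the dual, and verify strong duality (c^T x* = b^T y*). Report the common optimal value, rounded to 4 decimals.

The standard primal-dual pair for 'max c^T x s.t. A x <= b, x >= 0' is:
  Dual:  min b^T y  s.t.  A^T y >= c,  y >= 0.

So the dual LP is:
  minimize  4y1 + 4y2 + 9y3
  subject to:
    y1 + 4y3 >= 2
    y2 + 2y3 >= 3
    y1, y2, y3 >= 0

Solving the primal: x* = (0.25, 4).
  primal value c^T x* = 12.5.
Solving the dual: y* = (0, 2, 0.5).
  dual value b^T y* = 12.5.
Strong duality: c^T x* = b^T y*. Confirmed.

12.5


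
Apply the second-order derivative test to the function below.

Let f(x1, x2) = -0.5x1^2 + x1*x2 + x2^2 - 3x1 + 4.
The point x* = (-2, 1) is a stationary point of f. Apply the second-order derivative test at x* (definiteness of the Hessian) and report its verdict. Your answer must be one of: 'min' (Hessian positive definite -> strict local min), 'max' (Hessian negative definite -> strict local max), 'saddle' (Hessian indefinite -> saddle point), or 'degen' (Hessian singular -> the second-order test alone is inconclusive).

Compute the Hessian H = grad^2 f:
  H = [[-1, 1], [1, 2]]
Verify stationarity: grad f(x*) = H x* + g = (0, 0).
Eigenvalues of H: -1.3028, 2.3028.
Eigenvalues have mixed signs, so H is indefinite -> x* is a saddle point.

saddle


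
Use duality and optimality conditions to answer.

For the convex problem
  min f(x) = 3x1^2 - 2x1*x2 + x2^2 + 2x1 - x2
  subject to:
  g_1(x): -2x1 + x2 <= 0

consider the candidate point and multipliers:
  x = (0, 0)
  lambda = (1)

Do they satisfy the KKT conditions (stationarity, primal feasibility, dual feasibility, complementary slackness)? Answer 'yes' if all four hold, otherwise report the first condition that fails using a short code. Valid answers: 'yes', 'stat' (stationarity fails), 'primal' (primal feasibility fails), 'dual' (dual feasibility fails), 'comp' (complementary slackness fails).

Gradient of f: grad f(x) = Q x + c = (2, -1)
Constraint values g_i(x) = a_i^T x - b_i:
  g_1((0, 0)) = 0
Stationarity residual: grad f(x) + sum_i lambda_i a_i = (0, 0)
  -> stationarity OK
Primal feasibility (all g_i <= 0): OK
Dual feasibility (all lambda_i >= 0): OK
Complementary slackness (lambda_i * g_i(x) = 0 for all i): OK

Verdict: yes, KKT holds.

yes


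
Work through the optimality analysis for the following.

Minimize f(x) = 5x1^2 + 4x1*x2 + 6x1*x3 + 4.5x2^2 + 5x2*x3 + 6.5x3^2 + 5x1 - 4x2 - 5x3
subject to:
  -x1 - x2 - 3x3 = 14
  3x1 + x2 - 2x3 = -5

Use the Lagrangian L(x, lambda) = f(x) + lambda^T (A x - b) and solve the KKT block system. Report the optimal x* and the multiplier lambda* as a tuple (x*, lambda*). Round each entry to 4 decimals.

Form the Lagrangian:
  L(x, lambda) = (1/2) x^T Q x + c^T x + lambda^T (A x - b)
Stationarity (grad_x L = 0): Q x + c + A^T lambda = 0.
Primal feasibility: A x = b.

This gives the KKT block system:
  [ Q   A^T ] [ x     ]   [-c ]
  [ A    0  ] [ lambda ] = [ b ]

Solving the linear system:
  x*      = (-3.8226, -0.1904, -3.329)
  lambda* = (-29.4924, 8.1563)
  f(x*)   = 225.9841

x* = (-3.8226, -0.1904, -3.329), lambda* = (-29.4924, 8.1563)


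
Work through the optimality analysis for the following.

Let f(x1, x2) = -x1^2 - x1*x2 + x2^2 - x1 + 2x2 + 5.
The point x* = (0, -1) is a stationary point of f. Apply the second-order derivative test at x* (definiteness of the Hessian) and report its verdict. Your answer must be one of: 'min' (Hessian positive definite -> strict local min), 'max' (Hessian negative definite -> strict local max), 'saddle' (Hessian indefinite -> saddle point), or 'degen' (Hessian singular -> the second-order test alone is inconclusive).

Compute the Hessian H = grad^2 f:
  H = [[-2, -1], [-1, 2]]
Verify stationarity: grad f(x*) = H x* + g = (0, 0).
Eigenvalues of H: -2.2361, 2.2361.
Eigenvalues have mixed signs, so H is indefinite -> x* is a saddle point.

saddle


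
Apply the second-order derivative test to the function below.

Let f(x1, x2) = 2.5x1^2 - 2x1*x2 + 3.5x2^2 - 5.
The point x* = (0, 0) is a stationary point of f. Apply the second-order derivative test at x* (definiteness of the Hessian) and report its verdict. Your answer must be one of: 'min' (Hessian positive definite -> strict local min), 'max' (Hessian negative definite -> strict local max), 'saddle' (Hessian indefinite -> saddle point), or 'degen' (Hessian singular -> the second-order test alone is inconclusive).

Compute the Hessian H = grad^2 f:
  H = [[5, -2], [-2, 7]]
Verify stationarity: grad f(x*) = H x* + g = (0, 0).
Eigenvalues of H: 3.7639, 8.2361.
Both eigenvalues > 0, so H is positive definite -> x* is a strict local min.

min


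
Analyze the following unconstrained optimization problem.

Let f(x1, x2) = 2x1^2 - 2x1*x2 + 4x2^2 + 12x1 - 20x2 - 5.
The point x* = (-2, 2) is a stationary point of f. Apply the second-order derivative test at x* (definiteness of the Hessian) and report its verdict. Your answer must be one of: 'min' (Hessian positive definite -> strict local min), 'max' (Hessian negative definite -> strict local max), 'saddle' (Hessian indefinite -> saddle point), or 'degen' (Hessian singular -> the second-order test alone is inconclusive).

Compute the Hessian H = grad^2 f:
  H = [[4, -2], [-2, 8]]
Verify stationarity: grad f(x*) = H x* + g = (0, 0).
Eigenvalues of H: 3.1716, 8.8284.
Both eigenvalues > 0, so H is positive definite -> x* is a strict local min.

min


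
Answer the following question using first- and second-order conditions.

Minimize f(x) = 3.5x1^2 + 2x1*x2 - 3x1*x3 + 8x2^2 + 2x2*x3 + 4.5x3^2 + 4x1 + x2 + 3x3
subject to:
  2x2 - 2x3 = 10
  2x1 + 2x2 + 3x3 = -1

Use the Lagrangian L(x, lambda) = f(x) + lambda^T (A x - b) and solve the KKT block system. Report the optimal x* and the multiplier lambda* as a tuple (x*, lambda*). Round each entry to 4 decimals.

Form the Lagrangian:
  L(x, lambda) = (1/2) x^T Q x + c^T x + lambda^T (A x - b)
Stationarity (grad_x L = 0): Q x + c + A^T lambda = 0.
Primal feasibility: A x = b.

This gives the KKT block system:
  [ Q   A^T ] [ x     ]   [-c ]
  [ A    0  ] [ lambda ] = [ b ]

Solving the linear system:
  x*      = (-0.3312, 2.9325, -2.0675)
  lambda* = (-14.6865, -6.8746)
  f(x*)   = 67.6977

x* = (-0.3312, 2.9325, -2.0675), lambda* = (-14.6865, -6.8746)


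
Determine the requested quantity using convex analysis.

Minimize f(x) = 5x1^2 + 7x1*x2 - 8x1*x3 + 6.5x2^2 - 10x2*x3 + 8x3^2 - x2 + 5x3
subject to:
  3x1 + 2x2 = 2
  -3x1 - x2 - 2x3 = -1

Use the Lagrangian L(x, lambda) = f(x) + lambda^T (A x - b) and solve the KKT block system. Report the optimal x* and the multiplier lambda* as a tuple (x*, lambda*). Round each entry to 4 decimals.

Form the Lagrangian:
  L(x, lambda) = (1/2) x^T Q x + c^T x + lambda^T (A x - b)
Stationarity (grad_x L = 0): Q x + c + A^T lambda = 0.
Primal feasibility: A x = b.

This gives the KKT block system:
  [ Q   A^T ] [ x     ]   [-c ]
  [ A    0  ] [ lambda ] = [ b ]

Solving the linear system:
  x*      = (0.4328, 0.3507, -0.3246)
  lambda* = (-6.709, -3.5821)
  f(x*)   = 3.931

x* = (0.4328, 0.3507, -0.3246), lambda* = (-6.709, -3.5821)


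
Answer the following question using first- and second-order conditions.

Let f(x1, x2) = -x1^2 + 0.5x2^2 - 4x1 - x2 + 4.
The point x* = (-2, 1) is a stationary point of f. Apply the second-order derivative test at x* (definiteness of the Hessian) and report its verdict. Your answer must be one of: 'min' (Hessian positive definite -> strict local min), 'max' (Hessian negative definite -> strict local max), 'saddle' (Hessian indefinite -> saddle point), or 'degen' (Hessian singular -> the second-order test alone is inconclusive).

Compute the Hessian H = grad^2 f:
  H = [[-2, 0], [0, 1]]
Verify stationarity: grad f(x*) = H x* + g = (0, 0).
Eigenvalues of H: -2, 1.
Eigenvalues have mixed signs, so H is indefinite -> x* is a saddle point.

saddle


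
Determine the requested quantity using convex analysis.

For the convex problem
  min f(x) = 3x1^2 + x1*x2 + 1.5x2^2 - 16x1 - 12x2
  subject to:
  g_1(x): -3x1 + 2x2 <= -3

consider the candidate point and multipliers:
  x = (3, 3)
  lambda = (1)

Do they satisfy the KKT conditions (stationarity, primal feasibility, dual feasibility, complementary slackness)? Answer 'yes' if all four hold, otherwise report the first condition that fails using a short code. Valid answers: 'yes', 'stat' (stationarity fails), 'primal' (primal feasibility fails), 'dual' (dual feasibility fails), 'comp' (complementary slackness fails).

Gradient of f: grad f(x) = Q x + c = (5, 0)
Constraint values g_i(x) = a_i^T x - b_i:
  g_1((3, 3)) = 0
Stationarity residual: grad f(x) + sum_i lambda_i a_i = (2, 2)
  -> stationarity FAILS
Primal feasibility (all g_i <= 0): OK
Dual feasibility (all lambda_i >= 0): OK
Complementary slackness (lambda_i * g_i(x) = 0 for all i): OK

Verdict: the first failing condition is stationarity -> stat.

stat


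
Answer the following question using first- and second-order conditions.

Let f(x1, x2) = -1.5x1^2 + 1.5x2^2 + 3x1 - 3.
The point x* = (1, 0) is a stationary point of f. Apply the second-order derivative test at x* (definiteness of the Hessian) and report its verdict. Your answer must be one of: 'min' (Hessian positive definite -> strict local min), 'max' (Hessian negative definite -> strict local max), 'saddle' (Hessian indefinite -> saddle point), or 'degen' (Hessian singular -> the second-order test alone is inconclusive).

Compute the Hessian H = grad^2 f:
  H = [[-3, 0], [0, 3]]
Verify stationarity: grad f(x*) = H x* + g = (0, 0).
Eigenvalues of H: -3, 3.
Eigenvalues have mixed signs, so H is indefinite -> x* is a saddle point.

saddle


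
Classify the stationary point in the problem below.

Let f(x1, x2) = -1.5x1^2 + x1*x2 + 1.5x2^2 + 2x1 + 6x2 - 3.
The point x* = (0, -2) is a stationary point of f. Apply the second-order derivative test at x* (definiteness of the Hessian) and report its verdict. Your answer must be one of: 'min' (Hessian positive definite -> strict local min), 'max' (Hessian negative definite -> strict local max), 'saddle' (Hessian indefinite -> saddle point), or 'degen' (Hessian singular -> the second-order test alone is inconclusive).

Compute the Hessian H = grad^2 f:
  H = [[-3, 1], [1, 3]]
Verify stationarity: grad f(x*) = H x* + g = (0, 0).
Eigenvalues of H: -3.1623, 3.1623.
Eigenvalues have mixed signs, so H is indefinite -> x* is a saddle point.

saddle


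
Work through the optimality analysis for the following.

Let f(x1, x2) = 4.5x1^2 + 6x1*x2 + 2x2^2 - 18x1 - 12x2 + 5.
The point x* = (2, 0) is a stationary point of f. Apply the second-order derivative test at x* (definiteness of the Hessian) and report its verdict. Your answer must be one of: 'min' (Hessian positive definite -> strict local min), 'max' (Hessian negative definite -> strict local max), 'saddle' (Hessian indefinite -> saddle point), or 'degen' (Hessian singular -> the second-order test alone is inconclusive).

Compute the Hessian H = grad^2 f:
  H = [[9, 6], [6, 4]]
Verify stationarity: grad f(x*) = H x* + g = (0, 0).
Eigenvalues of H: 0, 13.
H has a zero eigenvalue (singular; positive semidefinite but not definite), so H is neither positive definite, negative definite, nor indefinite. The second-order test alone is inconclusive -> degen.
(Indeed, f is constant along the null direction of H through x*, so x* is not a strict local extremum.)

degen


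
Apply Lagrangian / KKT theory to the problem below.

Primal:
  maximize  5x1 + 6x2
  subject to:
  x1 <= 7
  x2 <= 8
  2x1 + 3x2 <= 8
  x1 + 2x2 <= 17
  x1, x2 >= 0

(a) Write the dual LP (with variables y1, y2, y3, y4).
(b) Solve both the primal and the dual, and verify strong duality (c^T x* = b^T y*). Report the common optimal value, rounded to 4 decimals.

The standard primal-dual pair for 'max c^T x s.t. A x <= b, x >= 0' is:
  Dual:  min b^T y  s.t.  A^T y >= c,  y >= 0.

So the dual LP is:
  minimize  7y1 + 8y2 + 8y3 + 17y4
  subject to:
    y1 + 2y3 + y4 >= 5
    y2 + 3y3 + 2y4 >= 6
    y1, y2, y3, y4 >= 0

Solving the primal: x* = (4, 0).
  primal value c^T x* = 20.
Solving the dual: y* = (0, 0, 2.5, 0).
  dual value b^T y* = 20.
Strong duality: c^T x* = b^T y*. Confirmed.

20


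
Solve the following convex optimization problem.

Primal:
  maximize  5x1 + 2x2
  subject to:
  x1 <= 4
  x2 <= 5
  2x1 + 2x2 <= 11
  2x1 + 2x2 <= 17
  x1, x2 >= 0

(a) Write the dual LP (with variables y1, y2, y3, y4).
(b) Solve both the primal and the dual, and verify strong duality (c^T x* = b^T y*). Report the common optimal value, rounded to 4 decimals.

The standard primal-dual pair for 'max c^T x s.t. A x <= b, x >= 0' is:
  Dual:  min b^T y  s.t.  A^T y >= c,  y >= 0.

So the dual LP is:
  minimize  4y1 + 5y2 + 11y3 + 17y4
  subject to:
    y1 + 2y3 + 2y4 >= 5
    y2 + 2y3 + 2y4 >= 2
    y1, y2, y3, y4 >= 0

Solving the primal: x* = (4, 1.5).
  primal value c^T x* = 23.
Solving the dual: y* = (3, 0, 1, 0).
  dual value b^T y* = 23.
Strong duality: c^T x* = b^T y*. Confirmed.

23


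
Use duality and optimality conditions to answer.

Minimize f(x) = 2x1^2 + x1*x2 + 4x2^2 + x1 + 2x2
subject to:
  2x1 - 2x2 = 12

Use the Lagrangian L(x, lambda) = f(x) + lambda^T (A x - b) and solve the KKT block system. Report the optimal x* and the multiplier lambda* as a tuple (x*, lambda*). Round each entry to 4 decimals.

Form the Lagrangian:
  L(x, lambda) = (1/2) x^T Q x + c^T x + lambda^T (A x - b)
Stationarity (grad_x L = 0): Q x + c + A^T lambda = 0.
Primal feasibility: A x = b.

This gives the KKT block system:
  [ Q   A^T ] [ x     ]   [-c ]
  [ A    0  ] [ lambda ] = [ b ]

Solving the linear system:
  x*      = (3.6429, -2.3571)
  lambda* = (-6.6071)
  f(x*)   = 39.1071

x* = (3.6429, -2.3571), lambda* = (-6.6071)


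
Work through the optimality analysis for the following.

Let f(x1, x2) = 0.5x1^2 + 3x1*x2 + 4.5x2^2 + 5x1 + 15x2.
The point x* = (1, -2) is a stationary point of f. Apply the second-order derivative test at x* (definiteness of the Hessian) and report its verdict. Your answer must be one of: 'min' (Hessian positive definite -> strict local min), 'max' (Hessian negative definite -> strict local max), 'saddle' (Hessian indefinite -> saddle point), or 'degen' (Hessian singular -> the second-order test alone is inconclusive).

Compute the Hessian H = grad^2 f:
  H = [[1, 3], [3, 9]]
Verify stationarity: grad f(x*) = H x* + g = (0, 0).
Eigenvalues of H: 0, 10.
H has a zero eigenvalue (singular; positive semidefinite but not definite), so H is neither positive definite, negative definite, nor indefinite. The second-order test alone is inconclusive -> degen.
(Indeed, f is constant along the null direction of H through x*, so x* is not a strict local extremum.)

degen


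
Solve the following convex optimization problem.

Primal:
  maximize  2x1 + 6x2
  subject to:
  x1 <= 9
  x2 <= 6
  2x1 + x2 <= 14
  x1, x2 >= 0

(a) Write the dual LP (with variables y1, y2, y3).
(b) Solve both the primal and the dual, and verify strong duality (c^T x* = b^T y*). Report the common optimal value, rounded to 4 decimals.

The standard primal-dual pair for 'max c^T x s.t. A x <= b, x >= 0' is:
  Dual:  min b^T y  s.t.  A^T y >= c,  y >= 0.

So the dual LP is:
  minimize  9y1 + 6y2 + 14y3
  subject to:
    y1 + 2y3 >= 2
    y2 + y3 >= 6
    y1, y2, y3 >= 0

Solving the primal: x* = (4, 6).
  primal value c^T x* = 44.
Solving the dual: y* = (0, 5, 1).
  dual value b^T y* = 44.
Strong duality: c^T x* = b^T y*. Confirmed.

44


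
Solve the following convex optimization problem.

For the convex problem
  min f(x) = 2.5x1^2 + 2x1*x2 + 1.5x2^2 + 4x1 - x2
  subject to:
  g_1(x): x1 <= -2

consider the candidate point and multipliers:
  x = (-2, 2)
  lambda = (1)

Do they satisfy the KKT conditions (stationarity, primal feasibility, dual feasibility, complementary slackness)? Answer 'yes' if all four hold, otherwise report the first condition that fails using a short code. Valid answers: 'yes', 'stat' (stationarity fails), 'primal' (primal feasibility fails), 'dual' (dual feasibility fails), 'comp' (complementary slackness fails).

Gradient of f: grad f(x) = Q x + c = (-2, 1)
Constraint values g_i(x) = a_i^T x - b_i:
  g_1((-2, 2)) = 0
Stationarity residual: grad f(x) + sum_i lambda_i a_i = (-1, 1)
  -> stationarity FAILS
Primal feasibility (all g_i <= 0): OK
Dual feasibility (all lambda_i >= 0): OK
Complementary slackness (lambda_i * g_i(x) = 0 for all i): OK

Verdict: the first failing condition is stationarity -> stat.

stat


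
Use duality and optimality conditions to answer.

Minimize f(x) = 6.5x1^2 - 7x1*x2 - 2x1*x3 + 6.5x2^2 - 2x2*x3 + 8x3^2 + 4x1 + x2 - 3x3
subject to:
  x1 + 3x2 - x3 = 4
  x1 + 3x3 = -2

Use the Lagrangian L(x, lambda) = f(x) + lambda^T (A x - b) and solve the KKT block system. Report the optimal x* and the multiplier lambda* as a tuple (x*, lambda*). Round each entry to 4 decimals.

Form the Lagrangian:
  L(x, lambda) = (1/2) x^T Q x + c^T x + lambda^T (A x - b)
Stationarity (grad_x L = 0): Q x + c + A^T lambda = 0.
Primal feasibility: A x = b.

This gives the KKT block system:
  [ Q   A^T ] [ x     ]   [-c ]
  [ A    0  ] [ lambda ] = [ b ]

Solving the linear system:
  x*      = (0.1894, 1.0269, -0.7298)
  lambda* = (-4.8278, 4.094)
  f(x*)   = 15.7367

x* = (0.1894, 1.0269, -0.7298), lambda* = (-4.8278, 4.094)


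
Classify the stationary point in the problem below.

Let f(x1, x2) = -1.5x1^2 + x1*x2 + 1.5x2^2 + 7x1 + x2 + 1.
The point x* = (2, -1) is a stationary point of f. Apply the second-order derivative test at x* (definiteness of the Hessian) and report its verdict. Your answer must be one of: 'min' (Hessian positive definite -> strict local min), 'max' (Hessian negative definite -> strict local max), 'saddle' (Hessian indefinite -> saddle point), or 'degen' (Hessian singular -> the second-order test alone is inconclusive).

Compute the Hessian H = grad^2 f:
  H = [[-3, 1], [1, 3]]
Verify stationarity: grad f(x*) = H x* + g = (0, 0).
Eigenvalues of H: -3.1623, 3.1623.
Eigenvalues have mixed signs, so H is indefinite -> x* is a saddle point.

saddle


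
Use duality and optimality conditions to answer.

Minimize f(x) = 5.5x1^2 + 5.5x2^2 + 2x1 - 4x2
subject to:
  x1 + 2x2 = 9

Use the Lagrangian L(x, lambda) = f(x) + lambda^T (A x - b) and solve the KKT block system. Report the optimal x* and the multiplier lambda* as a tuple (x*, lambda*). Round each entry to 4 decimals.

Form the Lagrangian:
  L(x, lambda) = (1/2) x^T Q x + c^T x + lambda^T (A x - b)
Stationarity (grad_x L = 0): Q x + c + A^T lambda = 0.
Primal feasibility: A x = b.

This gives the KKT block system:
  [ Q   A^T ] [ x     ]   [-c ]
  [ A    0  ] [ lambda ] = [ b ]

Solving the linear system:
  x*      = (1.5091, 3.7455)
  lambda* = (-18.6)
  f(x*)   = 77.7182

x* = (1.5091, 3.7455), lambda* = (-18.6)


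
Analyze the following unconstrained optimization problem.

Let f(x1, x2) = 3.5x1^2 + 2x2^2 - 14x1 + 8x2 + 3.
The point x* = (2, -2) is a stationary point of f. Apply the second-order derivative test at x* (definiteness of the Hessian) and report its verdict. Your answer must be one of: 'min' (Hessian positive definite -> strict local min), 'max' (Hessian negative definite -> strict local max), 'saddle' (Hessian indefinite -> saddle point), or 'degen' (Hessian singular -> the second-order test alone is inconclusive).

Compute the Hessian H = grad^2 f:
  H = [[7, 0], [0, 4]]
Verify stationarity: grad f(x*) = H x* + g = (0, 0).
Eigenvalues of H: 4, 7.
Both eigenvalues > 0, so H is positive definite -> x* is a strict local min.

min


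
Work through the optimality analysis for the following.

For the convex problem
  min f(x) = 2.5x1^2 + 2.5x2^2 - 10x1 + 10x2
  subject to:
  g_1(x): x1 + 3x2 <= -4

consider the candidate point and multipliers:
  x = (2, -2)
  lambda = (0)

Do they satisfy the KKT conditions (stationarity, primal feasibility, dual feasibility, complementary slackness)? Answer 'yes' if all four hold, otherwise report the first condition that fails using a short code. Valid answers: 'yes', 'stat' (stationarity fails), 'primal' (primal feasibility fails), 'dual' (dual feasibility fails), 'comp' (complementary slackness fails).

Gradient of f: grad f(x) = Q x + c = (0, 0)
Constraint values g_i(x) = a_i^T x - b_i:
  g_1((2, -2)) = 0
Stationarity residual: grad f(x) + sum_i lambda_i a_i = (0, 0)
  -> stationarity OK
Primal feasibility (all g_i <= 0): OK
Dual feasibility (all lambda_i >= 0): OK
Complementary slackness (lambda_i * g_i(x) = 0 for all i): OK

Verdict: yes, KKT holds.

yes


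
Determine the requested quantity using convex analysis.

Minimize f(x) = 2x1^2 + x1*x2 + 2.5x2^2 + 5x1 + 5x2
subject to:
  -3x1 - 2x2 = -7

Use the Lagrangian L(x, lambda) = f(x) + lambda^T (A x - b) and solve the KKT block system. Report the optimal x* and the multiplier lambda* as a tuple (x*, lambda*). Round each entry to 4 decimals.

Form the Lagrangian:
  L(x, lambda) = (1/2) x^T Q x + c^T x + lambda^T (A x - b)
Stationarity (grad_x L = 0): Q x + c + A^T lambda = 0.
Primal feasibility: A x = b.

This gives the KKT block system:
  [ Q   A^T ] [ x     ]   [-c ]
  [ A    0  ] [ lambda ] = [ b ]

Solving the linear system:
  x*      = (2.0612, 0.4082)
  lambda* = (4.551)
  f(x*)   = 22.102

x* = (2.0612, 0.4082), lambda* = (4.551)


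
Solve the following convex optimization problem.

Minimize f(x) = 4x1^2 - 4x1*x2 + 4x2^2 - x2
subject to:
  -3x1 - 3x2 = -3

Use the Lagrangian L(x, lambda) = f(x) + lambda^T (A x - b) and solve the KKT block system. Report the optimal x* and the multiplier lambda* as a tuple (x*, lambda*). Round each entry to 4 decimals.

Form the Lagrangian:
  L(x, lambda) = (1/2) x^T Q x + c^T x + lambda^T (A x - b)
Stationarity (grad_x L = 0): Q x + c + A^T lambda = 0.
Primal feasibility: A x = b.

This gives the KKT block system:
  [ Q   A^T ] [ x     ]   [-c ]
  [ A    0  ] [ lambda ] = [ b ]

Solving the linear system:
  x*      = (0.4583, 0.5417)
  lambda* = (0.5)
  f(x*)   = 0.4792

x* = (0.4583, 0.5417), lambda* = (0.5)


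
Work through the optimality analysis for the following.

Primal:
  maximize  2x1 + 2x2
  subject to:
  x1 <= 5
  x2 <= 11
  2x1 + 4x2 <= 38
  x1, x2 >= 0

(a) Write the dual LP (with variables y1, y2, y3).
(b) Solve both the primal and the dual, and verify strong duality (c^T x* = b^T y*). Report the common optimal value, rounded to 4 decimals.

The standard primal-dual pair for 'max c^T x s.t. A x <= b, x >= 0' is:
  Dual:  min b^T y  s.t.  A^T y >= c,  y >= 0.

So the dual LP is:
  minimize  5y1 + 11y2 + 38y3
  subject to:
    y1 + 2y3 >= 2
    y2 + 4y3 >= 2
    y1, y2, y3 >= 0

Solving the primal: x* = (5, 7).
  primal value c^T x* = 24.
Solving the dual: y* = (1, 0, 0.5).
  dual value b^T y* = 24.
Strong duality: c^T x* = b^T y*. Confirmed.

24


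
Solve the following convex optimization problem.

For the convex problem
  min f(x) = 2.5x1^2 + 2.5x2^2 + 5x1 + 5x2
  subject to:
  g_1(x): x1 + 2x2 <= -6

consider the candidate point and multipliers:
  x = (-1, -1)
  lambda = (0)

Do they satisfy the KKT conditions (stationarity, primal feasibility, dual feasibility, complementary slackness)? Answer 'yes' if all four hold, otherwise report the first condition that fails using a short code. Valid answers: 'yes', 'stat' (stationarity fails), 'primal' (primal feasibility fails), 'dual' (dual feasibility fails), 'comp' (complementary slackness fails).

Gradient of f: grad f(x) = Q x + c = (0, 0)
Constraint values g_i(x) = a_i^T x - b_i:
  g_1((-1, -1)) = 3
Stationarity residual: grad f(x) + sum_i lambda_i a_i = (0, 0)
  -> stationarity OK
Primal feasibility (all g_i <= 0): FAILS
Dual feasibility (all lambda_i >= 0): OK
Complementary slackness (lambda_i * g_i(x) = 0 for all i): OK

Verdict: the first failing condition is primal_feasibility -> primal.

primal


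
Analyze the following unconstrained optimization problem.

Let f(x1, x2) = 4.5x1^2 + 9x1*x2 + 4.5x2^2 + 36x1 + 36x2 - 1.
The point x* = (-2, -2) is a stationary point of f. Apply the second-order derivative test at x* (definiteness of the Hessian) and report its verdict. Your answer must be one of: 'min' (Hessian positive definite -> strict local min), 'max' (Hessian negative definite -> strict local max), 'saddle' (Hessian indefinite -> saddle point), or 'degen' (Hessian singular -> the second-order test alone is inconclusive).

Compute the Hessian H = grad^2 f:
  H = [[9, 9], [9, 9]]
Verify stationarity: grad f(x*) = H x* + g = (0, 0).
Eigenvalues of H: 0, 18.
H has a zero eigenvalue (singular; positive semidefinite but not definite), so H is neither positive definite, negative definite, nor indefinite. The second-order test alone is inconclusive -> degen.
(Indeed, f is constant along the null direction of H through x*, so x* is not a strict local extremum.)

degen


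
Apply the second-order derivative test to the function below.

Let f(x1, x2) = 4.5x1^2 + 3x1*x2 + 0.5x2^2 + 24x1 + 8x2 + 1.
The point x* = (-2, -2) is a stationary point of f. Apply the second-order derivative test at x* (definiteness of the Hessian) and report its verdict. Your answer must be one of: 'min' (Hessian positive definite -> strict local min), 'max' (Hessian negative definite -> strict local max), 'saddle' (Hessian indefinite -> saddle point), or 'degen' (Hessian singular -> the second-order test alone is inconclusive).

Compute the Hessian H = grad^2 f:
  H = [[9, 3], [3, 1]]
Verify stationarity: grad f(x*) = H x* + g = (0, 0).
Eigenvalues of H: 0, 10.
H has a zero eigenvalue (singular; positive semidefinite but not definite), so H is neither positive definite, negative definite, nor indefinite. The second-order test alone is inconclusive -> degen.
(Indeed, f is constant along the null direction of H through x*, so x* is not a strict local extremum.)

degen


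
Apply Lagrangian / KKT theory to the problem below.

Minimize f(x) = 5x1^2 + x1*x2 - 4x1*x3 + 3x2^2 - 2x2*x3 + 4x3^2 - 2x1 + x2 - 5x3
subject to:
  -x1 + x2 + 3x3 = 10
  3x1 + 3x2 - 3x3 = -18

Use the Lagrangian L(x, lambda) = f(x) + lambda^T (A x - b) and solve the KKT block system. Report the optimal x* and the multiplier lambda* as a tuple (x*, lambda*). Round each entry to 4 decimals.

Form the Lagrangian:
  L(x, lambda) = (1/2) x^T Q x + c^T x + lambda^T (A x - b)
Stationarity (grad_x L = 0): Q x + c + A^T lambda = 0.
Primal feasibility: A x = b.

This gives the KKT block system:
  [ Q   A^T ] [ x     ]   [-c ]
  [ A    0  ] [ lambda ] = [ b ]

Solving the linear system:
  x*      = (-0.5263, -1.7368, 3.7368)
  lambda* = (-3.2632, 6.8947)
  f(x*)   = 68.6842

x* = (-0.5263, -1.7368, 3.7368), lambda* = (-3.2632, 6.8947)


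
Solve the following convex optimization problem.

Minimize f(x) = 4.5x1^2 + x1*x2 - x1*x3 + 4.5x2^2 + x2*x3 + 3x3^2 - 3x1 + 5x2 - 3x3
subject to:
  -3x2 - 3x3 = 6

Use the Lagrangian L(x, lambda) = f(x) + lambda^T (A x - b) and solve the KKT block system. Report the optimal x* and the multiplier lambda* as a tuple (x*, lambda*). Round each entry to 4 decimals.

Form the Lagrangian:
  L(x, lambda) = (1/2) x^T Q x + c^T x + lambda^T (A x - b)
Stationarity (grad_x L = 0): Q x + c + A^T lambda = 0.
Primal feasibility: A x = b.

This gives the KKT block system:
  [ Q   A^T ] [ x     ]   [-c ]
  [ A    0  ] [ lambda ] = [ b ]

Solving the linear system:
  x*      = (0.4336, -1.4513, -0.5487)
  lambda* = (-2.7257)
  f(x*)   = 4.7212

x* = (0.4336, -1.4513, -0.5487), lambda* = (-2.7257)


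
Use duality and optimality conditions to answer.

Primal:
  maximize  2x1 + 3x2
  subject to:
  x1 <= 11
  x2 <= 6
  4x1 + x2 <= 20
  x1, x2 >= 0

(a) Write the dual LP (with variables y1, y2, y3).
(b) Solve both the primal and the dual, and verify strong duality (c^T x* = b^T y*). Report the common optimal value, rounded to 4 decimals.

The standard primal-dual pair for 'max c^T x s.t. A x <= b, x >= 0' is:
  Dual:  min b^T y  s.t.  A^T y >= c,  y >= 0.

So the dual LP is:
  minimize  11y1 + 6y2 + 20y3
  subject to:
    y1 + 4y3 >= 2
    y2 + y3 >= 3
    y1, y2, y3 >= 0

Solving the primal: x* = (3.5, 6).
  primal value c^T x* = 25.
Solving the dual: y* = (0, 2.5, 0.5).
  dual value b^T y* = 25.
Strong duality: c^T x* = b^T y*. Confirmed.

25


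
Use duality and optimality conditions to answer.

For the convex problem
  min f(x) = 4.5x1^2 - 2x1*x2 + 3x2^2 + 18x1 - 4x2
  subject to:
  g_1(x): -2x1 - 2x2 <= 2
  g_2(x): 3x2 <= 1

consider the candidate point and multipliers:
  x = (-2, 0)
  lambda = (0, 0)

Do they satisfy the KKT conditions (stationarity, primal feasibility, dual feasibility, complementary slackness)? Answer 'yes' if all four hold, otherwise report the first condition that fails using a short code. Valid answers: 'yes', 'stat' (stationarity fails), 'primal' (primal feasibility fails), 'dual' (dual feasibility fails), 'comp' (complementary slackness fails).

Gradient of f: grad f(x) = Q x + c = (0, 0)
Constraint values g_i(x) = a_i^T x - b_i:
  g_1((-2, 0)) = 2
  g_2((-2, 0)) = -1
Stationarity residual: grad f(x) + sum_i lambda_i a_i = (0, 0)
  -> stationarity OK
Primal feasibility (all g_i <= 0): FAILS
Dual feasibility (all lambda_i >= 0): OK
Complementary slackness (lambda_i * g_i(x) = 0 for all i): OK

Verdict: the first failing condition is primal_feasibility -> primal.

primal


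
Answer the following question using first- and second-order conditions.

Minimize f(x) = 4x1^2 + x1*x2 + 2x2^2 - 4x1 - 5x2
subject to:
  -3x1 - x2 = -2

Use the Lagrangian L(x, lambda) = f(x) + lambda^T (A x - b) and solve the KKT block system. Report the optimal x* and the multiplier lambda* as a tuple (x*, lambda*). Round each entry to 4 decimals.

Form the Lagrangian:
  L(x, lambda) = (1/2) x^T Q x + c^T x + lambda^T (A x - b)
Stationarity (grad_x L = 0): Q x + c + A^T lambda = 0.
Primal feasibility: A x = b.

This gives the KKT block system:
  [ Q   A^T ] [ x     ]   [-c ]
  [ A    0  ] [ lambda ] = [ b ]

Solving the linear system:
  x*      = (0.2895, 1.1316)
  lambda* = (-0.1842)
  f(x*)   = -3.5921

x* = (0.2895, 1.1316), lambda* = (-0.1842)
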